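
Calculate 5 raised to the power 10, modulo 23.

Step 1: Compute 5^10 mod 23 step by step, reducing modulo 23 at each step.
  5^1 mod 23 = 5
  5^2 mod 23 = (5 * 5) mod 23 = 2
  5^3 mod 23 = (2 * 5) mod 23 = 10
  5^4 mod 23 = (10 * 5) mod 23 = 4
  5^5 mod 23 = (4 * 5) mod 23 = 20
  5^6 mod 23 = (20 * 5) mod 23 = 8
  5^7 mod 23 = (8 * 5) mod 23 = 17
  5^8 mod 23 = (17 * 5) mod 23 = 16
  5^9 mod 23 = (16 * 5) mod 23 = 11
  5^10 mod 23 = (11 * 5) mod 23 = 9
Step 2: Result = 9.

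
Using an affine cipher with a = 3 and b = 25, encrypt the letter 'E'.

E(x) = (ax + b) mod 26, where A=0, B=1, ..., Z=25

Step 1: Convert 'E' to number: x = 4.
Step 2: E(4) = (3 * 4 + 25) mod 26 = 37 mod 26 = 11.
Step 3: Convert 11 back to letter: L.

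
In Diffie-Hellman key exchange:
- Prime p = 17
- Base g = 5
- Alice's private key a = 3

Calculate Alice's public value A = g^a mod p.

Step 1: A = g^a mod p = 5^3 mod 17.
  5^1 mod 17 = 5
  5^2 mod 17 = (5 * 5) mod 17 = 8
  5^3 mod 17 = (8 * 5) mod 17 = 6
Result: A = 6.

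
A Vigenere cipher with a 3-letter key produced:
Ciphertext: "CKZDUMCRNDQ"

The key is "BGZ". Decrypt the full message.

Step 1: Key 'BGZ' has length 3. Extended key: BGZBGZBGZBG
Step 2: Decrypt each position:
  C(2) - B(1) = 1 = B
  K(10) - G(6) = 4 = E
  Z(25) - Z(25) = 0 = A
  D(3) - B(1) = 2 = C
  U(20) - G(6) = 14 = O
  M(12) - Z(25) = 13 = N
  C(2) - B(1) = 1 = B
  R(17) - G(6) = 11 = L
  N(13) - Z(25) = 14 = O
  D(3) - B(1) = 2 = C
  Q(16) - G(6) = 10 = K
Plaintext: BEACONBLOCK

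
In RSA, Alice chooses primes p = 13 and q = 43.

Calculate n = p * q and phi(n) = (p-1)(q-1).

Step 1: n = p * q = 13 * 43 = 559.
Step 2: phi(n) = (p-1)(q-1) = 12 * 42 = 504.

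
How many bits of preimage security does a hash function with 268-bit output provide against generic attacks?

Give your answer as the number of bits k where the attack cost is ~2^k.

Step 1: The hash has a 268-bit output.
Step 2: Preimage resistance means: given a digest h(x), it should be infeasible to find any input that hashes to it.
With a 268-bit output there are 2^268 possible digests, so a generic brute-force preimage search costs about 2^268 evaluations.
Step 3: Security level = 268 bits.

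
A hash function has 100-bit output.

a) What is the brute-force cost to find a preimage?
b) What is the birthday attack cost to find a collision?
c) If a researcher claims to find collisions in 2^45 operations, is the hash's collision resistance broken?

Step 1: Preimage resistance requires brute-force of 2^100 operations.
Step 2: Collision resistance (birthday bound) = 2^(100/2) = 2^50.
Step 3: The claimed attack costs 2^45 operations.
Step 4: Since 2^45 < 2^50, the claimed attack beats the generic birthday bound, so collision resistance is broken.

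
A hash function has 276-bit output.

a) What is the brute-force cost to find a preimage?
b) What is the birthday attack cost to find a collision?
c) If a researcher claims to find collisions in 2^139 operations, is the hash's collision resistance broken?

Step 1: Preimage resistance requires brute-force of 2^276 operations.
Step 2: Collision resistance (birthday bound) = 2^(276/2) = 2^138.
Step 3: The claimed attack costs 2^139 operations.
Step 4: Since 2^139 >= 2^138, the claimed attack is no faster than the generic birthday attack, so this does not break collision resistance.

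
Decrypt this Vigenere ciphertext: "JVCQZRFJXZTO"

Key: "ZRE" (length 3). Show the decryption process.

Step 1: Key 'ZRE' has length 3. Extended key: ZREZREZREZRE
Step 2: Decrypt each position:
  J(9) - Z(25) = 10 = K
  V(21) - R(17) = 4 = E
  C(2) - E(4) = 24 = Y
  Q(16) - Z(25) = 17 = R
  Z(25) - R(17) = 8 = I
  R(17) - E(4) = 13 = N
  F(5) - Z(25) = 6 = G
  J(9) - R(17) = 18 = S
  X(23) - E(4) = 19 = T
  Z(25) - Z(25) = 0 = A
  T(19) - R(17) = 2 = C
  O(14) - E(4) = 10 = K
Plaintext: KEYRINGSTACK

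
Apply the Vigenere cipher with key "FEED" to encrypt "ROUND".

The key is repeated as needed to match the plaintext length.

Step 1: Repeat key to match plaintext length:
  Plaintext: ROUND
  Key:       FEEDF
Step 2: Encrypt each letter:
  R(17) + F(5) = (17+5) mod 26 = 22 = W
  O(14) + E(4) = (14+4) mod 26 = 18 = S
  U(20) + E(4) = (20+4) mod 26 = 24 = Y
  N(13) + D(3) = (13+3) mod 26 = 16 = Q
  D(3) + F(5) = (3+5) mod 26 = 8 = I
Ciphertext: WSYQI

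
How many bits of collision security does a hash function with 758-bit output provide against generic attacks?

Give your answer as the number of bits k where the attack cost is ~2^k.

Step 1: The hash has a 758-bit output.
Step 2: Collision resistance means it should be infeasible to find any x != y with h(x) = h(y).
By the birthday bound, a generic collision search succeeds after about sqrt(2^758) = 2^(758/2) = 2^379 evaluations.
Step 3: Security level = 379 bits.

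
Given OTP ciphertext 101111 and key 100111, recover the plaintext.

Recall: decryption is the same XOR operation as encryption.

Step 1: XOR ciphertext with key:
  Ciphertext: 101111
  Key:        100111
  XOR:        001000
Step 2: Plaintext = 001000 = 8 in decimal.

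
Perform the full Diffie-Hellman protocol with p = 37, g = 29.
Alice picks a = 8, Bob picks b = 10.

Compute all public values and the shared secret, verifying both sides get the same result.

Step 1: A = g^a mod p = 29^8 mod 37 = 10.
Step 2: B = g^b mod p = 29^10 mod 37 = 11.
Step 3: Alice computes s = B^a mod p = 11^8 mod 37 = 10.
Step 4: Bob computes s = A^b mod p = 10^10 mod 37 = 10.
Both sides agree: shared secret = 10.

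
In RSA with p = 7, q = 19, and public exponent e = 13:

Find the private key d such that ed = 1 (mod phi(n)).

Step 1: n = 7 * 19 = 133.
Step 2: phi(n) = 6 * 18 = 108.
Step 3: Find d such that 13 * d = 1 (mod 108).
Step 4: d = 13^(-1) mod 108 = 25.
Verification: 13 * 25 = 325 = 3 * 108 + 1.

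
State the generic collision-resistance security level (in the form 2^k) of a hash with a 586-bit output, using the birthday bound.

Step 1: The birthday paradox gives collision probability ~50% after sqrt(2^n) = 2^(n/2) hashes.
Step 2: For 586-bit output: 2^(586/2) = 2^293.
Step 3: Approximately 2^293 hash computations needed.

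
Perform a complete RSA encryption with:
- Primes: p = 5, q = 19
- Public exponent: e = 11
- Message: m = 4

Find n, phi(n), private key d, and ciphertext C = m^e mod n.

Step 1: n = 5 * 19 = 95.
Step 2: phi(n) = (5-1)(19-1) = 4 * 18 = 72.
Step 3: Find d = 11^(-1) mod 72 = 59.
  Verify: 11 * 59 = 649 = 1 (mod 72).
Step 4: C = 4^11 mod 95 = 54.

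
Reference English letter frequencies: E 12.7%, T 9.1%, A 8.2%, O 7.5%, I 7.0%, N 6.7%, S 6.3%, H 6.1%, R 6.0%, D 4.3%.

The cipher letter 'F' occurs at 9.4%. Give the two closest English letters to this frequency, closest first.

Step 1: Observed frequency of 'F' is 9.4%.
Step 2: Compute distances to each reference frequency and sort:
  T (9.1%): difference = 0.3% <-- BEST
  A (8.2%): difference = 1.2% <-- RUNNER-UP
  O (7.5%): difference = 1.9%
  I (7.0%): difference = 2.4%
  N (6.7%): difference = 2.7%
Step 3: Most likely is 'T' (9.1%, diff 0.3%); second most likely is 'A' (8.2%, diff 1.2%).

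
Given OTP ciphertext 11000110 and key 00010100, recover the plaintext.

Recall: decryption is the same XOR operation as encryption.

Step 1: XOR ciphertext with key:
  Ciphertext: 11000110
  Key:        00010100
  XOR:        11010010
Step 2: Plaintext = 11010010 = 210 in decimal.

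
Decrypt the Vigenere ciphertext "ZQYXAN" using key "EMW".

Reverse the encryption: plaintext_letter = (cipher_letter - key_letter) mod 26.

Step 1: Extend key: EMWEMW
Step 2: Decrypt each letter (c - k) mod 26:
  Z(25) - E(4) = (25-4) mod 26 = 21 = V
  Q(16) - M(12) = (16-12) mod 26 = 4 = E
  Y(24) - W(22) = (24-22) mod 26 = 2 = C
  X(23) - E(4) = (23-4) mod 26 = 19 = T
  A(0) - M(12) = (0-12) mod 26 = 14 = O
  N(13) - W(22) = (13-22) mod 26 = 17 = R
Plaintext: VECTOR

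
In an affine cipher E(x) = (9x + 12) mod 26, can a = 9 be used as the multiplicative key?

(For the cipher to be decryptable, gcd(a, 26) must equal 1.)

Step 1: Compute gcd(9, 26).
Step 2: gcd(9, 26) = 1.
Since gcd = 1, 9 is coprime with 26, so it is a valid key.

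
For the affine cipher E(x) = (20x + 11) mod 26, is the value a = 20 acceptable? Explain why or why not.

Step 1: Compute gcd(20, 26).
Step 2: gcd(20, 26) = 2.
Since gcd = 2 != 1, 20 shares a common factor with 26, so it cannot be used.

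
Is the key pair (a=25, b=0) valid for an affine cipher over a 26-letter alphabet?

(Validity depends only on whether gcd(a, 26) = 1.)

Step 1: Compute gcd(25, 26).
Step 2: gcd(25, 26) = 1.
Since gcd = 1, 25 is coprime with 26, so it is a valid key.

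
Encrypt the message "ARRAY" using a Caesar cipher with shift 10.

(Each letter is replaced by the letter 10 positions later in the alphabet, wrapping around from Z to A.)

Step 1: For each letter, shift forward by 10 positions (mod 26).
  A (position 0) -> position (0+10) mod 26 = 10 -> K
  R (position 17) -> position (17+10) mod 26 = 1 -> B
  R (position 17) -> position (17+10) mod 26 = 1 -> B
  A (position 0) -> position (0+10) mod 26 = 10 -> K
  Y (position 24) -> position (24+10) mod 26 = 8 -> I
Result: KBBKI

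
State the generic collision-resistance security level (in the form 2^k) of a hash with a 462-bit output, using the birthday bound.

Step 1: The birthday paradox gives collision probability ~50% after sqrt(2^n) = 2^(n/2) hashes.
Step 2: For 462-bit output: 2^(462/2) = 2^231.
Step 3: Approximately 2^231 hash computations needed.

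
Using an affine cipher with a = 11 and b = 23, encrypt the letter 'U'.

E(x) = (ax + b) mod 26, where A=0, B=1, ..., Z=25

Step 1: Convert 'U' to number: x = 20.
Step 2: E(20) = (11 * 20 + 23) mod 26 = 243 mod 26 = 9.
Step 3: Convert 9 back to letter: J.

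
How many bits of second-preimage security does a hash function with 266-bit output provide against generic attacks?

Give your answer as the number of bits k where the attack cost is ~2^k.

Step 1: The hash has a 266-bit output.
Step 2: Second-preimage resistance means: given a specific input x, it should be infeasible to find a different y with h(y) = h(x).
With a 266-bit output, a generic search for a second preimage costs about 2^266 evaluations (each trial matches the fixed target with probability 2^-266).
Step 3: Security level = 266 bits.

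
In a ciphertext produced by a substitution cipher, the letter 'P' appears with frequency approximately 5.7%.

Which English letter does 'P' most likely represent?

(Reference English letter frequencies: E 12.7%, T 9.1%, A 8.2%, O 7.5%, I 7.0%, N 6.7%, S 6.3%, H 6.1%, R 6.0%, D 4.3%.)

Step 1: The observed frequency is 5.7%.
Step 2: Compare with English frequencies:
  E: 12.7% (difference: 7.0%)
  T: 9.1% (difference: 3.4%)
  A: 8.2% (difference: 2.5%)
  O: 7.5% (difference: 1.8%)
  I: 7.0% (difference: 1.3%)
  N: 6.7% (difference: 1.0%)
  S: 6.3% (difference: 0.6%)
  H: 6.1% (difference: 0.4%)
  R: 6.0% (difference: 0.3%) <-- closest
  D: 4.3% (difference: 1.4%)
Step 3: 'P' most likely represents 'R' (frequency 6.0%).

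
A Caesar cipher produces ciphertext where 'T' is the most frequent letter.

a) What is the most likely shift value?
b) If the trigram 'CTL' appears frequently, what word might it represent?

Step 1: In English, 'E' is the most frequent letter (12.7%).
Step 2: The most frequent ciphertext letter is 'T' (position 19).
Step 3: Shift = (19 - 4) mod 26 = 15.
Step 4: Decrypt 'CTL' by shifting back 15:
  C -> N
  T -> E
  L -> W
Step 5: 'CTL' decrypts to 'NEW'.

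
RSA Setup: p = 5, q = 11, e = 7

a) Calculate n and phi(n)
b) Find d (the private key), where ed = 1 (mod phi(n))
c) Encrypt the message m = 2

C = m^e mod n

Step 1: n = 5 * 11 = 55.
Step 2: phi(n) = (5-1)(11-1) = 4 * 10 = 40.
Step 3: Find d = 7^(-1) mod 40 = 23.
  Verify: 7 * 23 = 161 = 1 (mod 40).
Step 4: C = 2^7 mod 55 = 18.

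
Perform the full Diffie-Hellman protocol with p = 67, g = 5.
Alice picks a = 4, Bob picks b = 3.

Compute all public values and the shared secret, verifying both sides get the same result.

Step 1: A = g^a mod p = 5^4 mod 67 = 22.
Step 2: B = g^b mod p = 5^3 mod 67 = 58.
Step 3: Alice computes s = B^a mod p = 58^4 mod 67 = 62.
Step 4: Bob computes s = A^b mod p = 22^3 mod 67 = 62.
Both sides agree: shared secret = 62.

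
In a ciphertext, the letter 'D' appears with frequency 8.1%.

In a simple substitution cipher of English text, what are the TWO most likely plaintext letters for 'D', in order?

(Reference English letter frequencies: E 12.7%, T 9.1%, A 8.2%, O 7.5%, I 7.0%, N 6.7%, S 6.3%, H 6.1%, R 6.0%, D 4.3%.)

Step 1: Observed frequency of 'D' is 8.1%.
Step 2: Compute distances to each reference frequency and sort:
  A (8.2%): difference = 0.1% <-- BEST
  O (7.5%): difference = 0.6% <-- RUNNER-UP
  T (9.1%): difference = 1.0%
  I (7.0%): difference = 1.1%
  N (6.7%): difference = 1.4%
Step 3: Most likely is 'A' (8.2%, diff 0.1%); second most likely is 'O' (7.5%, diff 0.6%).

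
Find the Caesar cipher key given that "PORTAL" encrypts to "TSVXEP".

Step 1: Compare first letters: P (position 15) -> T (position 19).
Step 2: Shift = (19 - 15) mod 26 = 4.
The shift value is 4.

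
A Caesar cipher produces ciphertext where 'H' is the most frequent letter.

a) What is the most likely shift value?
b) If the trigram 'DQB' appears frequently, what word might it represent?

Step 1: In English, 'E' is the most frequent letter (12.7%).
Step 2: The most frequent ciphertext letter is 'H' (position 7).
Step 3: Shift = (7 - 4) mod 26 = 3.
Step 4: Decrypt 'DQB' by shifting back 3:
  D -> A
  Q -> N
  B -> Y
Step 5: 'DQB' decrypts to 'ANY'.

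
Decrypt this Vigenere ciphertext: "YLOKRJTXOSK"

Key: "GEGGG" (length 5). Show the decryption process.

Step 1: Key 'GEGGG' has length 5. Extended key: GEGGGGEGGGG
Step 2: Decrypt each position:
  Y(24) - G(6) = 18 = S
  L(11) - E(4) = 7 = H
  O(14) - G(6) = 8 = I
  K(10) - G(6) = 4 = E
  R(17) - G(6) = 11 = L
  J(9) - G(6) = 3 = D
  T(19) - E(4) = 15 = P
  X(23) - G(6) = 17 = R
  O(14) - G(6) = 8 = I
  S(18) - G(6) = 12 = M
  K(10) - G(6) = 4 = E
Plaintext: SHIELDPRIME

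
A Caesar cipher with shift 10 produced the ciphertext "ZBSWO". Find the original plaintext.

Step 1: Reverse the shift by subtracting 10 from each letter position.
  Z (position 25) -> position (25-10) mod 26 = 15 -> P
  B (position 1) -> position (1-10) mod 26 = 17 -> R
  S (position 18) -> position (18-10) mod 26 = 8 -> I
  W (position 22) -> position (22-10) mod 26 = 12 -> M
  O (position 14) -> position (14-10) mod 26 = 4 -> E
Decrypted message: PRIME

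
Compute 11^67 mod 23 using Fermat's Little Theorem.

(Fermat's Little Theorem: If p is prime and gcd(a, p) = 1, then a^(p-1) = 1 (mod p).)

Step 1: Since 23 is prime, by Fermat's Little Theorem: 11^22 = 1 (mod 23).
Step 2: Reduce exponent: 67 mod 22 = 1.
Step 3: So 11^67 = 11^1 (mod 23).
Step 4: 11^1 mod 23 = 11.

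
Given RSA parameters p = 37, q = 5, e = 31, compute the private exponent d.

Step 1: n = 37 * 5 = 185.
Step 2: phi(n) = 36 * 4 = 144.
Step 3: Find d such that 31 * d = 1 (mod 144).
Step 4: d = 31^(-1) mod 144 = 79.
Verification: 31 * 79 = 2449 = 17 * 144 + 1.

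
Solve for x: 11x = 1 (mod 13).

Step 1: We need x such that 11 * x = 1 (mod 13).
Step 2: Using the extended Euclidean algorithm or trial:
  11 * 6 = 66 = 5 * 13 + 1.
Step 3: Since 66 mod 13 = 1, the inverse is x = 6.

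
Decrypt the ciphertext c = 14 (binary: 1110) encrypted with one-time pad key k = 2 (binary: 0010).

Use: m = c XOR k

Step 1: XOR ciphertext with key:
  Ciphertext: 1110
  Key:        0010
  XOR:        1100
Step 2: Plaintext = 1100 = 12 in decimal.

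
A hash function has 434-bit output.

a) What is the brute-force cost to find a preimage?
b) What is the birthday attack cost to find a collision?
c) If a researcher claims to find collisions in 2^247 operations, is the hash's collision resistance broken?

Step 1: Preimage resistance requires brute-force of 2^434 operations.
Step 2: Collision resistance (birthday bound) = 2^(434/2) = 2^217.
Step 3: The claimed attack costs 2^247 operations.
Step 4: Since 2^247 >= 2^217, the claimed attack is no faster than the generic birthday attack, so this does not break collision resistance.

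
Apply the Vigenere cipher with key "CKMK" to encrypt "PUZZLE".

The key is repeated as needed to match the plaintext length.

Step 1: Repeat key to match plaintext length:
  Plaintext: PUZZLE
  Key:       CKMKCK
Step 2: Encrypt each letter:
  P(15) + C(2) = (15+2) mod 26 = 17 = R
  U(20) + K(10) = (20+10) mod 26 = 4 = E
  Z(25) + M(12) = (25+12) mod 26 = 11 = L
  Z(25) + K(10) = (25+10) mod 26 = 9 = J
  L(11) + C(2) = (11+2) mod 26 = 13 = N
  E(4) + K(10) = (4+10) mod 26 = 14 = O
Ciphertext: RELJNO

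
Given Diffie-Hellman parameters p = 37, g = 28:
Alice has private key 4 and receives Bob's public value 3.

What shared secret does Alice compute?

Step 1: s = B^a mod p = 3^4 mod 37.
  3^1 mod 37 = 3
  3^2 mod 37 = (3 * 3) mod 37 = 9
  3^3 mod 37 = (9 * 3) mod 37 = 27
  3^4 mod 37 = (27 * 3) mod 37 = 7
Result: shared secret = 7.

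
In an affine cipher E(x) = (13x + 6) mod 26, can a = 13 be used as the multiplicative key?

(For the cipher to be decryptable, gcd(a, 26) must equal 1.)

Step 1: Compute gcd(13, 26).
Step 2: gcd(13, 26) = 13.
Since gcd = 13 != 1, 13 shares a common factor with 26, so it cannot be used.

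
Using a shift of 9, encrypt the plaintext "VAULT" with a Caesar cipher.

Step 1: For each letter, shift forward by 9 positions (mod 26).
  V (position 21) -> position (21+9) mod 26 = 4 -> E
  A (position 0) -> position (0+9) mod 26 = 9 -> J
  U (position 20) -> position (20+9) mod 26 = 3 -> D
  L (position 11) -> position (11+9) mod 26 = 20 -> U
  T (position 19) -> position (19+9) mod 26 = 2 -> C
Result: EJDUC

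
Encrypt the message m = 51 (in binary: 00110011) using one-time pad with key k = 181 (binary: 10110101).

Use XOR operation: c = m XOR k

Step 1: Write out the XOR operation bit by bit:
  Message: 00110011
  Key:     10110101
  XOR:     10000110
Step 2: Convert to decimal: 10000110 = 134.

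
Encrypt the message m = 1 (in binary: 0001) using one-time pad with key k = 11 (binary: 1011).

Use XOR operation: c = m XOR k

Step 1: Write out the XOR operation bit by bit:
  Message: 0001
  Key:     1011
  XOR:     1010
Step 2: Convert to decimal: 1010 = 10.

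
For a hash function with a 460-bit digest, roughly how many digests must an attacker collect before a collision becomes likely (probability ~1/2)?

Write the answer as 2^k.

Step 1: The birthday paradox gives collision probability ~50% after sqrt(2^n) = 2^(n/2) hashes.
Step 2: For 460-bit output: 2^(460/2) = 2^230.
Step 3: Approximately 2^230 hash computations needed.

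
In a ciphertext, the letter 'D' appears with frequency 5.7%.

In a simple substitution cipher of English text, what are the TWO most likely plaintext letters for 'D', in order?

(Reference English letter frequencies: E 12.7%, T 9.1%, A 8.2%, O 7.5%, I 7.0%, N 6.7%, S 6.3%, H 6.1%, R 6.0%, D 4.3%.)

Step 1: Observed frequency of 'D' is 5.7%.
Step 2: Compute distances to each reference frequency and sort:
  R (6.0%): difference = 0.3% <-- BEST
  H (6.1%): difference = 0.4% <-- RUNNER-UP
  S (6.3%): difference = 0.6%
  N (6.7%): difference = 1.0%
  I (7.0%): difference = 1.3%
Step 3: Most likely is 'R' (6.0%, diff 0.3%); second most likely is 'H' (6.1%, diff 0.4%).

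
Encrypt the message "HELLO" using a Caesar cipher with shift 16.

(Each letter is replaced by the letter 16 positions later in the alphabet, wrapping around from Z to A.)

Step 1: For each letter, shift forward by 16 positions (mod 26).
  H (position 7) -> position (7+16) mod 26 = 23 -> X
  E (position 4) -> position (4+16) mod 26 = 20 -> U
  L (position 11) -> position (11+16) mod 26 = 1 -> B
  L (position 11) -> position (11+16) mod 26 = 1 -> B
  O (position 14) -> position (14+16) mod 26 = 4 -> E
Result: XUBBE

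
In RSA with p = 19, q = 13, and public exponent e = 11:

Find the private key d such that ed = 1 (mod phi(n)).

Step 1: n = 19 * 13 = 247.
Step 2: phi(n) = 18 * 12 = 216.
Step 3: Find d such that 11 * d = 1 (mod 216).
Step 4: d = 11^(-1) mod 216 = 59.
Verification: 11 * 59 = 649 = 3 * 216 + 1.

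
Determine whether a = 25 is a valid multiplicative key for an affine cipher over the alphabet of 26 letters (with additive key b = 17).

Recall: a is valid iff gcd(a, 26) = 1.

Step 1: Compute gcd(25, 26).
Step 2: gcd(25, 26) = 1.
Since gcd = 1, 25 is coprime with 26, so it is a valid key.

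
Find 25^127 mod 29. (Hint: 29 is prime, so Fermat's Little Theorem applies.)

Step 1: Since 29 is prime, by Fermat's Little Theorem: 25^28 = 1 (mod 29).
Step 2: Reduce exponent: 127 mod 28 = 15.
Step 3: So 25^127 = 25^15 (mod 29).
Step 4: 25^15 mod 29 = 25.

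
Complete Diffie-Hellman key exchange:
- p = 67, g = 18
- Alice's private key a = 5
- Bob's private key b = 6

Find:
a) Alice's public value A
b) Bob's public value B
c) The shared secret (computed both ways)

Step 1: A = g^a mod p = 18^5 mod 67 = 34.
Step 2: B = g^b mod p = 18^6 mod 67 = 9.
Step 3: Alice computes s = B^a mod p = 9^5 mod 67 = 22.
Step 4: Bob computes s = A^b mod p = 34^6 mod 67 = 22.
Both sides agree: shared secret = 22.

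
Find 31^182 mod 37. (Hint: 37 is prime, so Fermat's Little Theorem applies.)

Step 1: Since 37 is prime, by Fermat's Little Theorem: 31^36 = 1 (mod 37).
Step 2: Reduce exponent: 182 mod 36 = 2.
Step 3: So 31^182 = 31^2 (mod 37).
Step 4: 31^2 mod 37 = 36.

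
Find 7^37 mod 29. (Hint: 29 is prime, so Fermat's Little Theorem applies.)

Step 1: Since 29 is prime, by Fermat's Little Theorem: 7^28 = 1 (mod 29).
Step 2: Reduce exponent: 37 mod 28 = 9.
Step 3: So 7^37 = 7^9 (mod 29).
Step 4: 7^9 mod 29 = 20.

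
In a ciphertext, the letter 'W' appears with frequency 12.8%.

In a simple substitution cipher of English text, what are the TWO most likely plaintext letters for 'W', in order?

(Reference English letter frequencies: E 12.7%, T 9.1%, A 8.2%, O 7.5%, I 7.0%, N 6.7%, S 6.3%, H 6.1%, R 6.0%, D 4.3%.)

Step 1: Observed frequency of 'W' is 12.8%.
Step 2: Compute distances to each reference frequency and sort:
  E (12.7%): difference = 0.1% <-- BEST
  T (9.1%): difference = 3.7% <-- RUNNER-UP
  A (8.2%): difference = 4.6%
  O (7.5%): difference = 5.3%
  I (7.0%): difference = 5.8%
Step 3: Most likely is 'E' (12.7%, diff 0.1%); second most likely is 'T' (9.1%, diff 3.7%).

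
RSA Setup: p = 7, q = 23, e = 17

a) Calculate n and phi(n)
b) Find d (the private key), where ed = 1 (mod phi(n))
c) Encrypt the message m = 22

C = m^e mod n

Step 1: n = 7 * 23 = 161.
Step 2: phi(n) = (7-1)(23-1) = 6 * 22 = 132.
Step 3: Find d = 17^(-1) mod 132 = 101.
  Verify: 17 * 101 = 1717 = 1 (mod 132).
Step 4: C = 22^17 mod 161 = 22.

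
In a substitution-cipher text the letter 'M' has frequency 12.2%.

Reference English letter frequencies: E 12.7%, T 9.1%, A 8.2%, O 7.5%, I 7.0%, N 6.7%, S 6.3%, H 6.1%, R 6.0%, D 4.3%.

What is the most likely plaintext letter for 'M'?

Step 1: The observed frequency is 12.2%.
Step 2: Compare with English frequencies:
  E: 12.7% (difference: 0.5%) <-- closest
  T: 9.1% (difference: 3.1%)
  A: 8.2% (difference: 4.0%)
  O: 7.5% (difference: 4.7%)
  I: 7.0% (difference: 5.2%)
  N: 6.7% (difference: 5.5%)
  S: 6.3% (difference: 5.9%)
  H: 6.1% (difference: 6.1%)
  R: 6.0% (difference: 6.2%)
  D: 4.3% (difference: 7.9%)
Step 3: 'M' most likely represents 'E' (frequency 12.7%).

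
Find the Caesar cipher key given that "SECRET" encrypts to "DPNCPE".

Step 1: Compare first letters: S (position 18) -> D (position 3).
Step 2: Shift = (3 - 18) mod 26 = 11.
The shift value is 11.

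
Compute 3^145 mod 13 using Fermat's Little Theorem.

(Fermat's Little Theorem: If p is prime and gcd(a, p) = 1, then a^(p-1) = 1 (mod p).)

Step 1: Since 13 is prime, by Fermat's Little Theorem: 3^12 = 1 (mod 13).
Step 2: Reduce exponent: 145 mod 12 = 1.
Step 3: So 3^145 = 3^1 (mod 13).
Step 4: 3^1 mod 13 = 3.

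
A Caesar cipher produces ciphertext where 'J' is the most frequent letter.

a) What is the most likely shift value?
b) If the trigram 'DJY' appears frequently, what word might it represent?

Step 1: In English, 'E' is the most frequent letter (12.7%).
Step 2: The most frequent ciphertext letter is 'J' (position 9).
Step 3: Shift = (9 - 4) mod 26 = 5.
Step 4: Decrypt 'DJY' by shifting back 5:
  D -> Y
  J -> E
  Y -> T
Step 5: 'DJY' decrypts to 'YET'.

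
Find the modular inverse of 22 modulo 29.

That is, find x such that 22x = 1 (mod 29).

Step 1: We need x such that 22 * x = 1 (mod 29).
Step 2: Using the extended Euclidean algorithm or trial:
  22 * 4 = 88 = 3 * 29 + 1.
Step 3: Since 88 mod 29 = 1, the inverse is x = 4.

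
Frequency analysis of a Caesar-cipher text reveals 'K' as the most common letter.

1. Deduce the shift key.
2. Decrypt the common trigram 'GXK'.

Step 1: In English, 'E' is the most frequent letter (12.7%).
Step 2: The most frequent ciphertext letter is 'K' (position 10).
Step 3: Shift = (10 - 4) mod 26 = 6.
Step 4: Decrypt 'GXK' by shifting back 6:
  G -> A
  X -> R
  K -> E
Step 5: 'GXK' decrypts to 'ARE'.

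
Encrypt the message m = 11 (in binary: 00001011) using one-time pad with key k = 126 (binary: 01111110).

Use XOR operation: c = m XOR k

Step 1: Write out the XOR operation bit by bit:
  Message: 00001011
  Key:     01111110
  XOR:     01110101
Step 2: Convert to decimal: 01110101 = 117.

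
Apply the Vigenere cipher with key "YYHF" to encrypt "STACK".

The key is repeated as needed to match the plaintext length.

Step 1: Repeat key to match plaintext length:
  Plaintext: STACK
  Key:       YYHFY
Step 2: Encrypt each letter:
  S(18) + Y(24) = (18+24) mod 26 = 16 = Q
  T(19) + Y(24) = (19+24) mod 26 = 17 = R
  A(0) + H(7) = (0+7) mod 26 = 7 = H
  C(2) + F(5) = (2+5) mod 26 = 7 = H
  K(10) + Y(24) = (10+24) mod 26 = 8 = I
Ciphertext: QRHHI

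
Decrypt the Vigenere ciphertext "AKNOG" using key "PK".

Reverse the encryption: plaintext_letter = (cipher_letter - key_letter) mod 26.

Step 1: Extend key: PKPKP
Step 2: Decrypt each letter (c - k) mod 26:
  A(0) - P(15) = (0-15) mod 26 = 11 = L
  K(10) - K(10) = (10-10) mod 26 = 0 = A
  N(13) - P(15) = (13-15) mod 26 = 24 = Y
  O(14) - K(10) = (14-10) mod 26 = 4 = E
  G(6) - P(15) = (6-15) mod 26 = 17 = R
Plaintext: LAYER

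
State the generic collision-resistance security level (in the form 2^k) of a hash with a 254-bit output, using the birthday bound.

Step 1: The birthday paradox gives collision probability ~50% after sqrt(2^n) = 2^(n/2) hashes.
Step 2: For 254-bit output: 2^(254/2) = 2^127.
Step 3: Approximately 2^127 hash computations needed.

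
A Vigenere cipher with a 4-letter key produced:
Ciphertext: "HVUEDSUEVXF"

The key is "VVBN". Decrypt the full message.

Step 1: Key 'VVBN' has length 4. Extended key: VVBNVVBNVVB
Step 2: Decrypt each position:
  H(7) - V(21) = 12 = M
  V(21) - V(21) = 0 = A
  U(20) - B(1) = 19 = T
  E(4) - N(13) = 17 = R
  D(3) - V(21) = 8 = I
  S(18) - V(21) = 23 = X
  U(20) - B(1) = 19 = T
  E(4) - N(13) = 17 = R
  V(21) - V(21) = 0 = A
  X(23) - V(21) = 2 = C
  F(5) - B(1) = 4 = E
Plaintext: MATRIXTRACE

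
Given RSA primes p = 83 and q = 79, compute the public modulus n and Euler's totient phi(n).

Step 1: n = p * q = 83 * 79 = 6557.
Step 2: phi(n) = (p-1)(q-1) = 82 * 78 = 6396.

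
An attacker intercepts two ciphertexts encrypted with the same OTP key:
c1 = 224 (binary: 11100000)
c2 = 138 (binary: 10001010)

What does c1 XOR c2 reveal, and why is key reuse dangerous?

Step 1: c1 XOR c2 = (m1 XOR k) XOR (m2 XOR k).
Step 2: By XOR associativity/commutativity: = m1 XOR m2 XOR k XOR k = m1 XOR m2.
Step 3: 11100000 XOR 10001010 = 01101010 = 106.
Step 4: The key cancels out! An attacker learns m1 XOR m2 = 106, revealing the relationship between plaintexts.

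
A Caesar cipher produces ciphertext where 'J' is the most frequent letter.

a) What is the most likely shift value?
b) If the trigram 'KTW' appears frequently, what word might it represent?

Step 1: In English, 'E' is the most frequent letter (12.7%).
Step 2: The most frequent ciphertext letter is 'J' (position 9).
Step 3: Shift = (9 - 4) mod 26 = 5.
Step 4: Decrypt 'KTW' by shifting back 5:
  K -> F
  T -> O
  W -> R
Step 5: 'KTW' decrypts to 'FOR'.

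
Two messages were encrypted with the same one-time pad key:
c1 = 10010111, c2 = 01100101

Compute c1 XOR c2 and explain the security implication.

Step 1: c1 XOR c2 = (m1 XOR k) XOR (m2 XOR k).
Step 2: By XOR associativity/commutativity: = m1 XOR m2 XOR k XOR k = m1 XOR m2.
Step 3: 10010111 XOR 01100101 = 11110010 = 242.
Step 4: The key cancels out! An attacker learns m1 XOR m2 = 242, revealing the relationship between plaintexts.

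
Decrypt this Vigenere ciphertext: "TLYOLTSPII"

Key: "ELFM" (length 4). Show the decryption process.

Step 1: Key 'ELFM' has length 4. Extended key: ELFMELFMEL
Step 2: Decrypt each position:
  T(19) - E(4) = 15 = P
  L(11) - L(11) = 0 = A
  Y(24) - F(5) = 19 = T
  O(14) - M(12) = 2 = C
  L(11) - E(4) = 7 = H
  T(19) - L(11) = 8 = I
  S(18) - F(5) = 13 = N
  P(15) - M(12) = 3 = D
  I(8) - E(4) = 4 = E
  I(8) - L(11) = 23 = X
Plaintext: PATCHINDEX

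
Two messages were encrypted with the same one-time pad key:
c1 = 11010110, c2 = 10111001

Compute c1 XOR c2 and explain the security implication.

Step 1: c1 XOR c2 = (m1 XOR k) XOR (m2 XOR k).
Step 2: By XOR associativity/commutativity: = m1 XOR m2 XOR k XOR k = m1 XOR m2.
Step 3: 11010110 XOR 10111001 = 01101111 = 111.
Step 4: The key cancels out! An attacker learns m1 XOR m2 = 111, revealing the relationship between plaintexts.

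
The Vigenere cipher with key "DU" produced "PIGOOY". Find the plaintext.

Step 1: Extend key: DUDUDU
Step 2: Decrypt each letter (c - k) mod 26:
  P(15) - D(3) = (15-3) mod 26 = 12 = M
  I(8) - U(20) = (8-20) mod 26 = 14 = O
  G(6) - D(3) = (6-3) mod 26 = 3 = D
  O(14) - U(20) = (14-20) mod 26 = 20 = U
  O(14) - D(3) = (14-3) mod 26 = 11 = L
  Y(24) - U(20) = (24-20) mod 26 = 4 = E
Plaintext: MODULE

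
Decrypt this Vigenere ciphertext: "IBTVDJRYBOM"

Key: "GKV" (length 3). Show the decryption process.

Step 1: Key 'GKV' has length 3. Extended key: GKVGKVGKVGK
Step 2: Decrypt each position:
  I(8) - G(6) = 2 = C
  B(1) - K(10) = 17 = R
  T(19) - V(21) = 24 = Y
  V(21) - G(6) = 15 = P
  D(3) - K(10) = 19 = T
  J(9) - V(21) = 14 = O
  R(17) - G(6) = 11 = L
  Y(24) - K(10) = 14 = O
  B(1) - V(21) = 6 = G
  O(14) - G(6) = 8 = I
  M(12) - K(10) = 2 = C
Plaintext: CRYPTOLOGIC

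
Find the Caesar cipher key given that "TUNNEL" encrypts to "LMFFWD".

Step 1: Compare first letters: T (position 19) -> L (position 11).
Step 2: Shift = (11 - 19) mod 26 = 18.
The shift value is 18.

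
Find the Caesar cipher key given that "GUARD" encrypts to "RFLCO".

Step 1: Compare first letters: G (position 6) -> R (position 17).
Step 2: Shift = (17 - 6) mod 26 = 11.
The shift value is 11.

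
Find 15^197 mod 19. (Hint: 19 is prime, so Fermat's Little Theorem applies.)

Step 1: Since 19 is prime, by Fermat's Little Theorem: 15^18 = 1 (mod 19).
Step 2: Reduce exponent: 197 mod 18 = 17.
Step 3: So 15^197 = 15^17 (mod 19).
Step 4: 15^17 mod 19 = 14.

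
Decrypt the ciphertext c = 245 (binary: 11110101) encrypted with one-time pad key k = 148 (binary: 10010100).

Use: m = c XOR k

Step 1: XOR ciphertext with key:
  Ciphertext: 11110101
  Key:        10010100
  XOR:        01100001
Step 2: Plaintext = 01100001 = 97 in decimal.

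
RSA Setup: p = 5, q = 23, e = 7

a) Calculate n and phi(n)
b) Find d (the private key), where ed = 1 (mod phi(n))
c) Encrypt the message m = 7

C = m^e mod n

Step 1: n = 5 * 23 = 115.
Step 2: phi(n) = (5-1)(23-1) = 4 * 22 = 88.
Step 3: Find d = 7^(-1) mod 88 = 63.
  Verify: 7 * 63 = 441 = 1 (mod 88).
Step 4: C = 7^7 mod 115 = 28.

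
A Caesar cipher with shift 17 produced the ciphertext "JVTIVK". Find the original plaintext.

Step 1: Reverse the shift by subtracting 17 from each letter position.
  J (position 9) -> position (9-17) mod 26 = 18 -> S
  V (position 21) -> position (21-17) mod 26 = 4 -> E
  T (position 19) -> position (19-17) mod 26 = 2 -> C
  I (position 8) -> position (8-17) mod 26 = 17 -> R
  V (position 21) -> position (21-17) mod 26 = 4 -> E
  K (position 10) -> position (10-17) mod 26 = 19 -> T
Decrypted message: SECRET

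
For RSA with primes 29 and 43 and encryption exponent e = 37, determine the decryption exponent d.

Step 1: n = 29 * 43 = 1247.
Step 2: phi(n) = 28 * 42 = 1176.
Step 3: Find d such that 37 * d = 1 (mod 1176).
Step 4: d = 37^(-1) mod 1176 = 445.
Verification: 37 * 445 = 16465 = 14 * 1176 + 1.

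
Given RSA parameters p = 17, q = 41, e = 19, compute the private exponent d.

Step 1: n = 17 * 41 = 697.
Step 2: phi(n) = 16 * 40 = 640.
Step 3: Find d such that 19 * d = 1 (mod 640).
Step 4: d = 19^(-1) mod 640 = 539.
Verification: 19 * 539 = 10241 = 16 * 640 + 1.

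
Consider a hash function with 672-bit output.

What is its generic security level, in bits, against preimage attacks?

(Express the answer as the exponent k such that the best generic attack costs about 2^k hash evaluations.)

Step 1: The hash has a 672-bit output.
Step 2: Preimage resistance means: given a digest h(x), it should be infeasible to find any input that hashes to it.
With a 672-bit output there are 2^672 possible digests, so a generic brute-force preimage search costs about 2^672 evaluations.
Step 3: Security level = 672 bits.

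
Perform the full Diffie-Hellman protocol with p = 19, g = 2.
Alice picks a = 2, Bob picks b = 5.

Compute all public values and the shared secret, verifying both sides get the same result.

Step 1: A = g^a mod p = 2^2 mod 19 = 4.
Step 2: B = g^b mod p = 2^5 mod 19 = 13.
Step 3: Alice computes s = B^a mod p = 13^2 mod 19 = 17.
Step 4: Bob computes s = A^b mod p = 4^5 mod 19 = 17.
Both sides agree: shared secret = 17.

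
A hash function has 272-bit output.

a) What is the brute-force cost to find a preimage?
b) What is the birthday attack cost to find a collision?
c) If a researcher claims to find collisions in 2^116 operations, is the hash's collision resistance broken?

Step 1: Preimage resistance requires brute-force of 2^272 operations.
Step 2: Collision resistance (birthday bound) = 2^(272/2) = 2^136.
Step 3: The claimed attack costs 2^116 operations.
Step 4: Since 2^116 < 2^136, the claimed attack beats the generic birthday bound, so collision resistance is broken.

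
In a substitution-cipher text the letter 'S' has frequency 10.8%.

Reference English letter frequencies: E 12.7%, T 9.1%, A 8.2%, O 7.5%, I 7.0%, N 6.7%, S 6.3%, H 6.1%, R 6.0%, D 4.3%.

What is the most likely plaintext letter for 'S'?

Step 1: The observed frequency is 10.8%.
Step 2: Compare with English frequencies:
  E: 12.7% (difference: 1.9%)
  T: 9.1% (difference: 1.7%) <-- closest
  A: 8.2% (difference: 2.6%)
  O: 7.5% (difference: 3.3%)
  I: 7.0% (difference: 3.8%)
  N: 6.7% (difference: 4.1%)
  S: 6.3% (difference: 4.5%)
  H: 6.1% (difference: 4.7%)
  R: 6.0% (difference: 4.8%)
  D: 4.3% (difference: 6.5%)
Step 3: 'S' most likely represents 'T' (frequency 9.1%).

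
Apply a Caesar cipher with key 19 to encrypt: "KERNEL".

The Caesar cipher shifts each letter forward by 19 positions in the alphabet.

Step 1: For each letter, shift forward by 19 positions (mod 26).
  K (position 10) -> position (10+19) mod 26 = 3 -> D
  E (position 4) -> position (4+19) mod 26 = 23 -> X
  R (position 17) -> position (17+19) mod 26 = 10 -> K
  N (position 13) -> position (13+19) mod 26 = 6 -> G
  E (position 4) -> position (4+19) mod 26 = 23 -> X
  L (position 11) -> position (11+19) mod 26 = 4 -> E
Result: DXKGXE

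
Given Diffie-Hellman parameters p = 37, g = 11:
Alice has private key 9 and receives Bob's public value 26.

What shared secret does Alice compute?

Step 1: s = B^a mod p = 26^9 mod 37.
  26^1 mod 37 = 26
  26^2 mod 37 = (26 * 26) mod 37 = 10
  26^3 mod 37 = (10 * 26) mod 37 = 1
  26^4 mod 37 = (1 * 26) mod 37 = 26
  26^5 mod 37 = (26 * 26) mod 37 = 10
  26^6 mod 37 = (10 * 26) mod 37 = 1
  26^7 mod 37 = (1 * 26) mod 37 = 26
  26^8 mod 37 = (26 * 26) mod 37 = 10
  26^9 mod 37 = (10 * 26) mod 37 = 1
Result: shared secret = 1.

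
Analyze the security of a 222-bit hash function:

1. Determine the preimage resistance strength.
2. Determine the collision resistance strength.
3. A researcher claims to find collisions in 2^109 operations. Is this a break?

Step 1: Preimage resistance requires brute-force of 2^222 operations.
Step 2: Collision resistance (birthday bound) = 2^(222/2) = 2^111.
Step 3: The claimed attack costs 2^109 operations.
Step 4: Since 2^109 < 2^111, the claimed attack beats the generic birthday bound, so collision resistance is broken.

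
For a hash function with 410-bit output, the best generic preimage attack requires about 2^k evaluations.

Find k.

Step 1: The hash has a 410-bit output.
Step 2: Preimage resistance means: given a digest h(x), it should be infeasible to find any input that hashes to it.
With a 410-bit output there are 2^410 possible digests, so a generic brute-force preimage search costs about 2^410 evaluations.
Step 3: Security level = 410 bits.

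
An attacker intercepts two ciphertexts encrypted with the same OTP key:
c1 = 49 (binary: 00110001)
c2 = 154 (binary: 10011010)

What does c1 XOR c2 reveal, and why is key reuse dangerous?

Step 1: c1 XOR c2 = (m1 XOR k) XOR (m2 XOR k).
Step 2: By XOR associativity/commutativity: = m1 XOR m2 XOR k XOR k = m1 XOR m2.
Step 3: 00110001 XOR 10011010 = 10101011 = 171.
Step 4: The key cancels out! An attacker learns m1 XOR m2 = 171, revealing the relationship between plaintexts.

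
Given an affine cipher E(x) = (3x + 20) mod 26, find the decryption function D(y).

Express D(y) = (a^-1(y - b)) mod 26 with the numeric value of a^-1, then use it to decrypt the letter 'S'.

Step 1: Find a^-1, the modular inverse of 3 mod 26.
Step 2: We need 3 * a^-1 = 1 (mod 26).
Step 3: 3 * 9 = 27 = 1 * 26 + 1, so a^-1 = 9.
Step 4: D(y) = 9(y - 20) mod 26.
Step 5: Apply to 'S' (y = 18): D(18) = 9 * (18 - 20) mod 26 = 9 * -2 mod 26 = 8 -> 'I'.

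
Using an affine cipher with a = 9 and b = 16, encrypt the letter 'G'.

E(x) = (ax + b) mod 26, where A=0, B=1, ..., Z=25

Step 1: Convert 'G' to number: x = 6.
Step 2: E(6) = (9 * 6 + 16) mod 26 = 70 mod 26 = 18.
Step 3: Convert 18 back to letter: S.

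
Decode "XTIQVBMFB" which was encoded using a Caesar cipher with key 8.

Step 1: Reverse the shift by subtracting 8 from each letter position.
  X (position 23) -> position (23-8) mod 26 = 15 -> P
  T (position 19) -> position (19-8) mod 26 = 11 -> L
  I (position 8) -> position (8-8) mod 26 = 0 -> A
  Q (position 16) -> position (16-8) mod 26 = 8 -> I
  V (position 21) -> position (21-8) mod 26 = 13 -> N
  B (position 1) -> position (1-8) mod 26 = 19 -> T
  M (position 12) -> position (12-8) mod 26 = 4 -> E
  F (position 5) -> position (5-8) mod 26 = 23 -> X
  B (position 1) -> position (1-8) mod 26 = 19 -> T
Decrypted message: PLAINTEXT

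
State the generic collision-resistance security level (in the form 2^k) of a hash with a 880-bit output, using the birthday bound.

Step 1: The birthday paradox gives collision probability ~50% after sqrt(2^n) = 2^(n/2) hashes.
Step 2: For 880-bit output: 2^(880/2) = 2^440.
Step 3: Approximately 2^440 hash computations needed.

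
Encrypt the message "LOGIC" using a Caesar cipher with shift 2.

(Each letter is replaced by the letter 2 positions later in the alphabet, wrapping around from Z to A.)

Step 1: For each letter, shift forward by 2 positions (mod 26).
  L (position 11) -> position (11+2) mod 26 = 13 -> N
  O (position 14) -> position (14+2) mod 26 = 16 -> Q
  G (position 6) -> position (6+2) mod 26 = 8 -> I
  I (position 8) -> position (8+2) mod 26 = 10 -> K
  C (position 2) -> position (2+2) mod 26 = 4 -> E
Result: NQIKE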